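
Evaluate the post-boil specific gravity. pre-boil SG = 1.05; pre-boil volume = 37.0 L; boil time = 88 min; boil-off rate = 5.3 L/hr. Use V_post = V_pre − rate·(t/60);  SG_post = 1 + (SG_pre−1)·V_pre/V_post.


V_post = 37.0 − 5.3·(88/60) = 29.2267
SG_post = 1 + (1.05 − 1)·37.0/29.2267

1.0633


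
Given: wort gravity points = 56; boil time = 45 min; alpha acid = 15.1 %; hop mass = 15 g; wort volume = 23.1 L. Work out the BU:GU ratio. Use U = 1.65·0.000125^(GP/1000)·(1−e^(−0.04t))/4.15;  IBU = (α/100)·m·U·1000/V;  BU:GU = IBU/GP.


U = 1.65·0.000125^(56/1000)·(1−e^(−0.04·45))/4.15 = 0.2006
IBU = (15.1/100)·15·0.2006·1000/23.1 = 19.6721
BU:GU = 19.6721/56

0.3513


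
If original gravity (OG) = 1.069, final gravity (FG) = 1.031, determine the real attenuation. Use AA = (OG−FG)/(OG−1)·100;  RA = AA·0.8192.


AA = (1.069 − 1.031)/(1.069 − 1)·100 = 55.0725
RA = 55.0725·0.8192

45.1154 %


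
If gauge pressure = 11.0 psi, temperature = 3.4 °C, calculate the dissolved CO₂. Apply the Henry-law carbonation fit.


vols = (P + 14.695)·(0.01821 + 0.09011·e^(−0.04·T))
vols = (11.0 + 14.695)·(0.01821 + 0.09011·e^(−0.04·3.4))

2.4889 volumes


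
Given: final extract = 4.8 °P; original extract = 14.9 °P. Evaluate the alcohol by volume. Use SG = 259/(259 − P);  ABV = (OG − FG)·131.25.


OG = 259/(259 − 14.9) = 1.0610
FG = 259/(259 − 4.8) = 1.0189
ABV = (1.0610 − 1.0189)·131.25

5.5332 % ABV


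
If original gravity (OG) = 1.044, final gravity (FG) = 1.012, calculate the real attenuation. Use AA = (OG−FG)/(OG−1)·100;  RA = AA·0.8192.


AA = (1.044 − 1.012)/(1.044 − 1)·100 = 72.7273
RA = 72.7273·0.8192

59.5782 %


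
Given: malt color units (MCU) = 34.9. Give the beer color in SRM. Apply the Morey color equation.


SRM = 1.4922 · MCU^0.6859
SRM = 1.4922 · 34.9^0.6859

17.0628 SRM


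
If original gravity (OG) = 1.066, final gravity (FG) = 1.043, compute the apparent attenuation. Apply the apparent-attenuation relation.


AA = (OG − FG)/(OG − 1) · 100
AA = (1.066 − 1.043)/(1.066 − 1) · 100

34.8485 %


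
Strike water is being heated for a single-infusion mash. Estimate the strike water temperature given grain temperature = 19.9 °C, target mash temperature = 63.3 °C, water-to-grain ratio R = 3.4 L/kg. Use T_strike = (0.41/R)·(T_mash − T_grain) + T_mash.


T_strike = (0.41/3.4)·(63.3 − 19.9) + 63.3

68.5335 °C


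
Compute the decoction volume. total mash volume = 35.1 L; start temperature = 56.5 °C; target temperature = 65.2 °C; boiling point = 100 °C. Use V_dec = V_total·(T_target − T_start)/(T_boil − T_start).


V_dec = 35.1·(65.2 − 56.5)/(100 − 56.5)

7.0200 L


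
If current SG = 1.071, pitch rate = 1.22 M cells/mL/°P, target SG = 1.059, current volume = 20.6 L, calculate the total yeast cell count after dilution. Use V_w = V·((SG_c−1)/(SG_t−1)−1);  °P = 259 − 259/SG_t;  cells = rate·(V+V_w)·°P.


V_w = 20.6·((1.071−1)/(1.059−1)−1) = 4.1898
V_final = 20.6 + 4.1898 = 24.7898
°P = 259 − 259/1.059 = 14.4297
cells = 1.22·24.7898·14.4297

436.4045 billion cells


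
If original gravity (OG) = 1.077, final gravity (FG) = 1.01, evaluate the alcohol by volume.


ABV = (OG − FG) · 131.25
ABV = (1.077 − 1.01) · 131.25

8.7937 % ABV


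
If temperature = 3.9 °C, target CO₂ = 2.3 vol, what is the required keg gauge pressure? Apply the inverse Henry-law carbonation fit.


psi = vols/(0.01821 + 0.09011·e^(−0.04·T)) − 14.695
psi = 2.3/(0.01821 + 0.09011·e^(−0.04·3.9)) − 14.695

9.4382 psi


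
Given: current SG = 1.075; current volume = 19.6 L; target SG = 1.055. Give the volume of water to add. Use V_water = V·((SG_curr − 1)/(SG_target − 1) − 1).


V_water = 19.6·((1.075 − 1)/(1.055 − 1) − 1)

7.1273 L


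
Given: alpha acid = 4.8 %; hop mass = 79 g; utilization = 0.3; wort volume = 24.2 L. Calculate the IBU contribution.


IBU = (α/100)·mass·U·1000 / V
IBU = (4.8/100)·79·0.3·1000 / 24.2

47.0083 IBU


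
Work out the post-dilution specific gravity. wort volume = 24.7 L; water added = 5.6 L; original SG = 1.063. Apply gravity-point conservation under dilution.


SG_new = 1 + (SG_old − 1)·V_old/(V_old + V_water)
pts = (1.063 − 1)·1000·24.7/(24.7 + 5.6) = 51.3564
SG_new = 1 + 51.3564/1000

1.0514


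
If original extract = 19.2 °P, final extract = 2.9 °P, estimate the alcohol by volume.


SG = 259/(259 − P);  ABV = (OG − FG)·131.25
OG = 259/(259 − 19.2) = 1.0801
FG = 259/(259 − 2.9) = 1.0113
ABV = (1.0801 − 1.0113)·131.25

9.0225 % ABV


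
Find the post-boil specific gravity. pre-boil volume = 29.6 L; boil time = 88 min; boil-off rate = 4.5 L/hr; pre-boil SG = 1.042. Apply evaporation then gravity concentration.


V_post = V_pre − rate·(t/60);  SG_post = 1 + (SG_pre−1)·V_pre/V_post
V_post = 29.6 − 4.5·(88/60) = 23.0000
SG_post = 1 + (1.042 − 1)·29.6/23.0000

1.0541


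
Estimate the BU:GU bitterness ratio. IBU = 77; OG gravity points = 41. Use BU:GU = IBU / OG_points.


BU:GU = 77 / 41

1.8780


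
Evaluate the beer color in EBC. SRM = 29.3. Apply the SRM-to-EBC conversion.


EBC = SRM · 1.97
EBC = 29.3 · 1.97

57.7210 EBC


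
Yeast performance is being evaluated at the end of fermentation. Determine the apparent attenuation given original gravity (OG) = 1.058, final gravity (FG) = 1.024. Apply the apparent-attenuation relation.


AA = (OG − FG)/(OG − 1) · 100
AA = (1.058 − 1.024)/(1.058 − 1) · 100

58.6207 %


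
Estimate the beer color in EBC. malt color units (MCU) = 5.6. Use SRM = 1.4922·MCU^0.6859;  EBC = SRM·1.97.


SRM = 1.4922·5.6^0.6859 = 4.8642
EBC = 4.8642·1.97

9.5824 EBC


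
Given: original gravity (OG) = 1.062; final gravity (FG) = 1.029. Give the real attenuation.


AA = (OG−FG)/(OG−1)·100;  RA = AA·0.8192
AA = (1.062 − 1.029)/(1.062 − 1)·100 = 53.2258
RA = 53.2258·0.8192

43.6026 %


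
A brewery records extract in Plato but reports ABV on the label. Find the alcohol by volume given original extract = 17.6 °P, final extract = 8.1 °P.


SG = 259/(259 − P);  ABV = (OG − FG)·131.25
OG = 259/(259 − 17.6) = 1.0729
FG = 259/(259 − 8.1) = 1.0323
ABV = (1.0729 − 1.0323)·131.25

5.3319 % ABV


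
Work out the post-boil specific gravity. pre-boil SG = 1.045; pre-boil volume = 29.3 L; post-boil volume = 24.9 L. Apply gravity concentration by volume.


SG_post = 1 + (SG_pre − 1)·V_pre/V_post
pts_pre = (1.045 − 1)·1000 = 45.0000
pts_post = 45.0000·29.3/24.9 = 52.9518
SG_post = 1 + 52.9518/1000

1.0530


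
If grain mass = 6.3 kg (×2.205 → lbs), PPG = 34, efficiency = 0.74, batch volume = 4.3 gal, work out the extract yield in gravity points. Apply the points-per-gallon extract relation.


points = lbs × PPG × eff / vol
lbs = 6.3 × 2.205 = 13.8915
points = 13.8915 × 34 × 0.74 / 4.3

81.2814 points


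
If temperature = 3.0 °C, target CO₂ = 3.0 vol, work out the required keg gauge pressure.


psi = vols/(0.01821 + 0.09011·e^(−0.04·T)) − 14.695
psi = 3.0/(0.01821 + 0.09011·e^(−0.04·3.0)) − 14.695

15.8766 psi


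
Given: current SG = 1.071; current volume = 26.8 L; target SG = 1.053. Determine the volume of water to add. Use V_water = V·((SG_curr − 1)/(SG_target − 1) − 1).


V_water = 26.8·((1.071 − 1)/(1.053 − 1) − 1)

9.1019 L


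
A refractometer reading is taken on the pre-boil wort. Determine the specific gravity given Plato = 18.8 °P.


SG = 259/(259 − P)
SG = 259/(259 − 18.8)

1.0783


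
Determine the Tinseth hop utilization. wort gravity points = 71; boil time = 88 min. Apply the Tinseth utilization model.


U = 1.65·0.000125^(GP/1000) · (1 − e^(−0.04·t))/4.15
bigness = 1.65·0.000125^(71/1000) = 0.8717
boil_factor = (1 − e^(−0.04·88))/4.15 = 0.2338
U = 0.8717 · 0.2338

0.2038


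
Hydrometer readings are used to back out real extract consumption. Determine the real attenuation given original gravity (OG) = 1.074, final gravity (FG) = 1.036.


AA = (OG−FG)/(OG−1)·100;  RA = AA·0.8192
AA = (1.074 − 1.036)/(1.074 − 1)·100 = 51.3514
RA = 51.3514·0.8192

42.0670 %


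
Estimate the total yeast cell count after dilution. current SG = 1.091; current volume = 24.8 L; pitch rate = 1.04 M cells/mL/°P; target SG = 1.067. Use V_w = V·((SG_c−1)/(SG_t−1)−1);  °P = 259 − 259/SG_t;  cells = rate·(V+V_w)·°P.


V_w = 24.8·((1.091−1)/(1.067−1)−1) = 8.8836
V_final = 24.8 + 8.8836 = 33.6836
°P = 259 − 259/1.067 = 16.2634
cells = 1.04·33.6836·16.2634

569.7204 billion cells


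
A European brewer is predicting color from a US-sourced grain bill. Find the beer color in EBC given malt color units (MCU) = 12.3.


SRM = 1.4922·MCU^0.6859;  EBC = SRM·1.97
SRM = 1.4922·12.3^0.6859 = 8.3444
EBC = 8.3444·1.97

16.4384 EBC


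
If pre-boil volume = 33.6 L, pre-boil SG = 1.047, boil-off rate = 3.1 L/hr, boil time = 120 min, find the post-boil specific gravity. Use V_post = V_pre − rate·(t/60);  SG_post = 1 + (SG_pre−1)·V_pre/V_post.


V_post = 33.6 − 3.1·(120/60) = 27.4000
SG_post = 1 + (1.047 − 1)·33.6/27.4000

1.0576


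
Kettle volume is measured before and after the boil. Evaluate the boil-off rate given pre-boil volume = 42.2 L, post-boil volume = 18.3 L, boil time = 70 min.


rate = (V_pre − V_post) / (t_min/60)
rate = (42.2 − 18.3) / (70/60)

20.4857 L/hr


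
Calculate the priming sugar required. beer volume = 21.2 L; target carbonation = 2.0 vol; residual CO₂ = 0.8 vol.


sugar = (target − residual)·4.0·V
sugar = (2.0 − 0.8)·4.0·21.2

101.7600 g


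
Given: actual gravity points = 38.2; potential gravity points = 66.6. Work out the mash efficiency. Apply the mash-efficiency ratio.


efficiency = actual / potential × 100
efficiency = 38.2 / 66.6 × 100

57.3574 %


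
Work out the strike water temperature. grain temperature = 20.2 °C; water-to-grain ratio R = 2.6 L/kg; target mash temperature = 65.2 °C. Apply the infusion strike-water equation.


T_strike = (0.41/R)·(T_mash − T_grain) + T_mash
T_strike = (0.41/2.6)·(65.2 − 20.2) + 65.2

72.2962 °C


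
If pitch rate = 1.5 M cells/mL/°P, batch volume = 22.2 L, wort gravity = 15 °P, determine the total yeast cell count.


cells (billions) = rate · V_L · °P
cells = 1.5 · 22.2 · 15

499.5000 billion cells


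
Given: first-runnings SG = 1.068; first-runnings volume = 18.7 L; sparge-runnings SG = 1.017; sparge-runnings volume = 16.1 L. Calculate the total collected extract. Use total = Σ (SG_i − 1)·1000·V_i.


first = (1.068 − 1)·1000·18.7 = 1271.6000
sparge = (1.017 − 1)·1000·16.1 = 273.7000
total = 1271.6000 + 273.7000

1545.3000 gravity·L


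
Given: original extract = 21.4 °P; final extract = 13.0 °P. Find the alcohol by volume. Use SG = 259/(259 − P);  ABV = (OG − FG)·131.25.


OG = 259/(259 − 21.4) = 1.0901
FG = 259/(259 − 13.0) = 1.0528
ABV = (1.0901 − 1.0528)·131.25

4.8854 % ABV


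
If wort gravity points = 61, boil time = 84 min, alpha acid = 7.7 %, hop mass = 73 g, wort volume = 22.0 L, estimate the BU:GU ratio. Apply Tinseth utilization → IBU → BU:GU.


U = 1.65·0.000125^(GP/1000)·(1−e^(−0.04t))/4.15;  IBU = (α/100)·m·U·1000/V;  BU:GU = IBU/GP
U = 1.65·0.000125^(61/1000)·(1−e^(−0.04·84))/4.15 = 0.2218
IBU = (7.7/100)·73·0.2218·1000/22.0 = 56.6741
BU:GU = 56.6741/61

0.9291


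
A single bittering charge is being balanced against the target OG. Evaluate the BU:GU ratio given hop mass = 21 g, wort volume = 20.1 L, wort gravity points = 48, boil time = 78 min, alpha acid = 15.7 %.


U = 1.65·0.000125^(GP/1000)·(1−e^(−0.04t))/4.15;  IBU = (α/100)·m·U·1000/V;  BU:GU = IBU/GP
U = 1.65·0.000125^(48/1000)·(1−e^(−0.04·78))/4.15 = 0.2469
IBU = (15.7/100)·21·0.2469·1000/20.1 = 40.4946
BU:GU = 40.4946/48

0.8436


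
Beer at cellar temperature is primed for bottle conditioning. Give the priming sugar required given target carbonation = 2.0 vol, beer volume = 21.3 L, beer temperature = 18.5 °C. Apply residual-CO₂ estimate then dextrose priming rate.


residual = 14.695·(0.01821 + 0.09011·e^(−0.04·T));  sugar = (target − residual)·4.0·V
residual = 14.695·(0.01821 + 0.09011·e^(−0.04·18.5)) = 0.8994
sugar = (2.0 − 0.8994)·4.0·21.3

93.7733 g


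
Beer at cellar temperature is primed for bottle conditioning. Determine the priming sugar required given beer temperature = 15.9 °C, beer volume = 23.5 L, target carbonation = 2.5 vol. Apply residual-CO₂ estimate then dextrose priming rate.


residual = 14.695·(0.01821 + 0.09011·e^(−0.04·T));  sugar = (target − residual)·4.0·V
residual = 14.695·(0.01821 + 0.09011·e^(−0.04·15.9)) = 0.9686
sugar = (2.5 − 0.9686)·4.0·23.5

143.9500 g


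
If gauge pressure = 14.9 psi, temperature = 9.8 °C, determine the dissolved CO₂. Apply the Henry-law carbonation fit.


vols = (P + 14.695)·(0.01821 + 0.09011·e^(−0.04·T))
vols = (14.9 + 14.695)·(0.01821 + 0.09011·e^(−0.04·9.8))

2.3409 volumes


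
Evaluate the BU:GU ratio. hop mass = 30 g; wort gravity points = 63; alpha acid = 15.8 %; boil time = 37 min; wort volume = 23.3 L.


U = 1.65·0.000125^(GP/1000)·(1−e^(−0.04t))/4.15;  IBU = (α/100)·m·U·1000/V;  BU:GU = IBU/GP
U = 1.65·0.000125^(63/1000)·(1−e^(−0.04·37))/4.15 = 0.1743
IBU = (15.8/100)·30·0.1743·1000/23.3 = 35.4638
BU:GU = 35.4638/63

0.5629


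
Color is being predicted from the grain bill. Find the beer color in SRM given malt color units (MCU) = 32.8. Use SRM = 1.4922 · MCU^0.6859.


SRM = 1.4922 · 32.8^0.6859

16.3518 SRM


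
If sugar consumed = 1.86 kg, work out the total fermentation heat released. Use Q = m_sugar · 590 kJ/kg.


Q = 1.86 · 590

1097.4000 kJ


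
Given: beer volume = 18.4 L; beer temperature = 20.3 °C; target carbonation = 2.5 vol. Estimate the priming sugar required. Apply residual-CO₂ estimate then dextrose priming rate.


residual = 14.695·(0.01821 + 0.09011·e^(−0.04·T));  sugar = (target − residual)·4.0·V
residual = 14.695·(0.01821 + 0.09011·e^(−0.04·20.3)) = 0.8555
sugar = (2.5 − 0.8555)·4.0·18.4

121.0363 g


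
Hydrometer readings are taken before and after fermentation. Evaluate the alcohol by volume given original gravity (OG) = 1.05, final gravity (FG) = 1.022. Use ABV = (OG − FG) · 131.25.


ABV = (1.05 − 1.022) · 131.25

3.6750 % ABV


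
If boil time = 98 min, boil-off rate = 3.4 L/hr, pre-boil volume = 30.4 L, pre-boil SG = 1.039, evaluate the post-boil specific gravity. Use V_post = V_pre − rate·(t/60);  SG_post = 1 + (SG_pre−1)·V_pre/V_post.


V_post = 30.4 − 3.4·(98/60) = 24.8467
SG_post = 1 + (1.039 − 1)·30.4/24.8467

1.0477


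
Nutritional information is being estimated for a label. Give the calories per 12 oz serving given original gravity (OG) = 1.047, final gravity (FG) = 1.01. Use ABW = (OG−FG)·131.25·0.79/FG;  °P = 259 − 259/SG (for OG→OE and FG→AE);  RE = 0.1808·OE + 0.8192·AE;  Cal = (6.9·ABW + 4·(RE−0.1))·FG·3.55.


ABW = (1.047 − 1.01)·131.25·0.79/1.01 = 3.7985
OE = 259 − 259/1.047 = 11.6266 °P
AE = 259 − 259/1.01 = 2.5644 °P
RE = 0.1808·11.6266 + 0.8192·2.5644 = 4.2028 °P
Cal = (6.9·3.7985 + 4·(4.2028−0.1))·1.01·3.55

152.8159 kcal


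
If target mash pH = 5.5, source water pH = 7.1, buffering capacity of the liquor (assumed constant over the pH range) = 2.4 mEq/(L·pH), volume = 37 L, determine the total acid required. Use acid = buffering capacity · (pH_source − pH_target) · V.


acid = 2.4 · (7.1 − 5.5) · 37

142.0800 mEq


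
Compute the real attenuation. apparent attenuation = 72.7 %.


RA = AA · 0.8192
RA = 72.7 · 0.8192

59.5558 %


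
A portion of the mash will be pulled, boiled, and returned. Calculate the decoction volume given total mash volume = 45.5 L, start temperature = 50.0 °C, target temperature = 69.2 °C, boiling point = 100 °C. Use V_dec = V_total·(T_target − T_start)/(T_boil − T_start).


V_dec = 45.5·(69.2 − 50.0)/(100 − 50.0)

17.4720 L


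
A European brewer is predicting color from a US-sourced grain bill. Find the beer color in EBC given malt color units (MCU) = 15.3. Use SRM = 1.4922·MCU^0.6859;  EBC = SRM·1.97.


SRM = 1.4922·15.3^0.6859 = 9.6919
EBC = 9.6919·1.97

19.0930 EBC


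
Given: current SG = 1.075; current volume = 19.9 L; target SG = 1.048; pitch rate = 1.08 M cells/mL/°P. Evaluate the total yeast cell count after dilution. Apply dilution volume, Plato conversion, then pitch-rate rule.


V_w = V·((SG_c−1)/(SG_t−1)−1);  °P = 259 − 259/SG_t;  cells = rate·(V+V_w)·°P
V_w = 19.9·((1.075−1)/(1.048−1)−1) = 11.1937
V_final = 19.9 + 11.1937 = 31.0937
°P = 259 − 259/1.048 = 11.8626
cells = 1.08·31.0937·11.8626

398.3608 billion cells


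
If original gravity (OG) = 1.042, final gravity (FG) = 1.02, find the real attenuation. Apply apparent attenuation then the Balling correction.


AA = (OG−FG)/(OG−1)·100;  RA = AA·0.8192
AA = (1.042 − 1.02)/(1.042 − 1)·100 = 52.3810
RA = 52.3810·0.8192

42.9105 %


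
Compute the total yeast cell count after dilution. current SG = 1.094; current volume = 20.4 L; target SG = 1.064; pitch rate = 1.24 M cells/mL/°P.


V_w = V·((SG_c−1)/(SG_t−1)−1);  °P = 259 − 259/SG_t;  cells = rate·(V+V_w)·°P
V_w = 20.4·((1.094−1)/(1.064−1)−1) = 9.5625
V_final = 20.4 + 9.5625 = 29.9625
°P = 259 − 259/1.064 = 15.5789
cells = 1.24·29.9625·15.5789

578.8124 billion cells


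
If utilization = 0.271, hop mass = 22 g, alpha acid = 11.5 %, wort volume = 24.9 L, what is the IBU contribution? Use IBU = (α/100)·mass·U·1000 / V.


IBU = (11.5/100)·22·0.271·1000 / 24.9

27.5353 IBU


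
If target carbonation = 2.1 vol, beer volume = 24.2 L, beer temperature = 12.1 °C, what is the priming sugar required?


residual = 14.695·(0.01821 + 0.09011·e^(−0.04·T));  sugar = (target − residual)·4.0·V
residual = 14.695·(0.01821 + 0.09011·e^(−0.04·12.1)) = 1.0837
sugar = (2.1 − 1.0837)·4.0·24.2

98.3781 g


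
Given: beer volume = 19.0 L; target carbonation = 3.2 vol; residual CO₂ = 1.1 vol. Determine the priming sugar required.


sugar = (target − residual)·4.0·V
sugar = (3.2 − 1.1)·4.0·19.0

159.6000 g


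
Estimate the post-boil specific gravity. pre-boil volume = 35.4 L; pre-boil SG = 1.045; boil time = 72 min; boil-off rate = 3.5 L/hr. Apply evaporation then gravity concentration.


V_post = V_pre − rate·(t/60);  SG_post = 1 + (SG_pre−1)·V_pre/V_post
V_post = 35.4 − 3.5·(72/60) = 31.2000
SG_post = 1 + (1.045 − 1)·35.4/31.2000

1.0511


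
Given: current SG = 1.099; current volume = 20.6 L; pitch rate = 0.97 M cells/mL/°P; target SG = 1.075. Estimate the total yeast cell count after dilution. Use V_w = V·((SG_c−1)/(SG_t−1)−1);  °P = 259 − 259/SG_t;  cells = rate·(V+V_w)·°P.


V_w = 20.6·((1.099−1)/(1.075−1)−1) = 6.5920
V_final = 20.6 + 6.5920 = 27.1920
°P = 259 − 259/1.075 = 18.0698
cells = 0.97·27.1920·18.0698

476.6125 billion cells


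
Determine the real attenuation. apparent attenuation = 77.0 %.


RA = AA · 0.8192
RA = 77.0 · 0.8192

63.0784 %


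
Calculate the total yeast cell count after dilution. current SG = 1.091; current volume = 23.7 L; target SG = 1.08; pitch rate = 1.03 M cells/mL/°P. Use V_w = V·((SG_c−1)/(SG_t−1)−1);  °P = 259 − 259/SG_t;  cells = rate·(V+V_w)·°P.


V_w = 23.7·((1.091−1)/(1.08−1)−1) = 3.2587
V_final = 23.7 + 3.2587 = 26.9587
°P = 259 − 259/1.08 = 19.1852
cells = 1.03·26.9587·19.1852

532.7249 billion cells


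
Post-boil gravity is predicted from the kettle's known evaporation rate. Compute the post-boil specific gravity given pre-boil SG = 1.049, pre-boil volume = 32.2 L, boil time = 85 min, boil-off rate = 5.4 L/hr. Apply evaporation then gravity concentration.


V_post = V_pre − rate·(t/60);  SG_post = 1 + (SG_pre−1)·V_pre/V_post
V_post = 32.2 − 5.4·(85/60) = 24.5500
SG_post = 1 + (1.049 − 1)·32.2/24.5500

1.0643


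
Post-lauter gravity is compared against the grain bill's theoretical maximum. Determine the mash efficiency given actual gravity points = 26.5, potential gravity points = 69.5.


efficiency = actual / potential × 100
efficiency = 26.5 / 69.5 × 100

38.1295 %


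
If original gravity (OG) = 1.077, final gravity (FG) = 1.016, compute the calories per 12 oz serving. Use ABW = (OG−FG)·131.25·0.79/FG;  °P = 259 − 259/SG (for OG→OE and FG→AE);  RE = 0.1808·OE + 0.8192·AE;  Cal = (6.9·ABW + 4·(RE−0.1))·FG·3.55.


ABW = (1.077 − 1.016)·131.25·0.79/1.016 = 6.2253
OE = 259 − 259/1.077 = 18.5172 °P
AE = 259 − 259/1.016 = 4.0787 °P
RE = 0.1808·18.5172 + 0.8192·4.0787 = 6.6892 °P
Cal = (6.9·6.2253 + 4·(6.6892−0.1))·1.016·3.55

249.9932 kcal


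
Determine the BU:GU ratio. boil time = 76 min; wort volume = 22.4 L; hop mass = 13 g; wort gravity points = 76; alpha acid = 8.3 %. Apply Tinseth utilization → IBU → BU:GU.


U = 1.65·0.000125^(GP/1000)·(1−e^(−0.04t))/4.15;  IBU = (α/100)·m·U·1000/V;  BU:GU = IBU/GP
U = 1.65·0.000125^(76/1000)·(1−e^(−0.04·76))/4.15 = 0.1912
IBU = (8.3/100)·13·0.1912·1000/22.4 = 9.2106
BU:GU = 9.2106/76

0.1212


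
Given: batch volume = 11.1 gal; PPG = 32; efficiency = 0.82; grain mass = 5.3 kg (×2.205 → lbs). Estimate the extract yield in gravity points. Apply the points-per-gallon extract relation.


points = lbs × PPG × eff / vol
lbs = 5.3 × 2.205 = 11.6865
points = 11.6865 × 32 × 0.82 / 11.1

27.6265 points


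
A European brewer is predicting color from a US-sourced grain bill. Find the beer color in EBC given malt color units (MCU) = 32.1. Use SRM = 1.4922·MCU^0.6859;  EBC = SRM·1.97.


SRM = 1.4922·32.1^0.6859 = 16.1116
EBC = 16.1116·1.97

31.7399 EBC


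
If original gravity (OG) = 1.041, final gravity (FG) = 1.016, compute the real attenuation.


AA = (OG−FG)/(OG−1)·100;  RA = AA·0.8192
AA = (1.041 − 1.016)/(1.041 − 1)·100 = 60.9756
RA = 60.9756·0.8192

49.9512 %


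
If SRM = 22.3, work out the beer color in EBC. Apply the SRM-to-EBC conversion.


EBC = SRM · 1.97
EBC = 22.3 · 1.97

43.9310 EBC


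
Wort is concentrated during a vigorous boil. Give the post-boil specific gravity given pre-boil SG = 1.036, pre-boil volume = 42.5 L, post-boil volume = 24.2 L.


SG_post = 1 + (SG_pre − 1)·V_pre/V_post
pts_pre = (1.036 − 1)·1000 = 36.0000
pts_post = 36.0000·42.5/24.2 = 63.2231
SG_post = 1 + 63.2231/1000

1.0632


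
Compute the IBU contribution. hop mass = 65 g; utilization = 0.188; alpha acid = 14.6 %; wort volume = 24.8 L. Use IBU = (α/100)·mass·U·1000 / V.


IBU = (14.6/100)·65·0.188·1000 / 24.8

71.9403 IBU


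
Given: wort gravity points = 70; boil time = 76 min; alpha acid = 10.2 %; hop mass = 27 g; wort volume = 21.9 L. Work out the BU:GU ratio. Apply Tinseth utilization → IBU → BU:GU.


U = 1.65·0.000125^(GP/1000)·(1−e^(−0.04t))/4.15;  IBU = (α/100)·m·U·1000/V;  BU:GU = IBU/GP
U = 1.65·0.000125^(70/1000)·(1−e^(−0.04·76))/4.15 = 0.2018
IBU = (10.2/100)·27·0.2018·1000/21.9 = 25.3777
BU:GU = 25.3777/70

0.3625


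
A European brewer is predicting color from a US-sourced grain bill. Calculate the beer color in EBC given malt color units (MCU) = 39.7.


SRM = 1.4922·MCU^0.6859;  EBC = SRM·1.97
SRM = 1.4922·39.7^0.6859 = 18.6396
EBC = 18.6396·1.97

36.7201 EBC


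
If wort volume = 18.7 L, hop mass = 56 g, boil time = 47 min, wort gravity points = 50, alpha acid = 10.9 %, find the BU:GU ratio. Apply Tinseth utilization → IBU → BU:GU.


U = 1.65·0.000125^(GP/1000)·(1−e^(−0.04t))/4.15;  IBU = (α/100)·m·U·1000/V;  BU:GU = IBU/GP
U = 1.65·0.000125^(50/1000)·(1−e^(−0.04·47))/4.15 = 0.2150
IBU = (10.9/100)·56·0.2150·1000/18.7 = 70.1694
BU:GU = 70.1694/50

1.4034


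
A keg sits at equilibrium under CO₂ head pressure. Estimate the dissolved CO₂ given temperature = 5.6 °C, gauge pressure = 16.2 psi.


vols = (P + 14.695)·(0.01821 + 0.09011·e^(−0.04·T))
vols = (16.2 + 14.695)·(0.01821 + 0.09011·e^(−0.04·5.6))

2.7879 volumes


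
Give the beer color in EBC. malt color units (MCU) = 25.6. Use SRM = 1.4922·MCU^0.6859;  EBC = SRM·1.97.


SRM = 1.4922·25.6^0.6859 = 13.7955
EBC = 13.7955·1.97

27.1772 EBC


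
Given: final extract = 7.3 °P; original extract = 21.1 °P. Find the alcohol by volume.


SG = 259/(259 − P);  ABV = (OG − FG)·131.25
OG = 259/(259 − 21.1) = 1.0887
FG = 259/(259 − 7.3) = 1.0290
ABV = (1.0887 − 1.0290)·131.25

7.8343 % ABV


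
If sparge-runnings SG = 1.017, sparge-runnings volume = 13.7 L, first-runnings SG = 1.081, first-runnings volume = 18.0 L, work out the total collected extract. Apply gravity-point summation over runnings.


total = Σ (SG_i − 1)·1000·V_i
first = (1.081 − 1)·1000·18.0 = 1458.0000
sparge = (1.017 − 1)·1000·13.7 = 232.9000
total = 1458.0000 + 232.9000

1690.9000 gravity·L


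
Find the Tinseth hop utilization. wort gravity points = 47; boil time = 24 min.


U = 1.65·0.000125^(GP/1000) · (1 − e^(−0.04·t))/4.15
bigness = 1.65·0.000125^(47/1000) = 1.0815
boil_factor = (1 − e^(−0.04·24))/4.15 = 0.1487
U = 1.0815 · 0.1487

0.1608


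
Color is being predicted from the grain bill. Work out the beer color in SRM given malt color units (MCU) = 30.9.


SRM = 1.4922 · MCU^0.6859
SRM = 1.4922 · 30.9^0.6859

15.6960 SRM


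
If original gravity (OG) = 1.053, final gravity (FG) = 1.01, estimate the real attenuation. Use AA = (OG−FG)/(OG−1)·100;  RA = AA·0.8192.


AA = (1.053 − 1.01)/(1.053 − 1)·100 = 81.1321
RA = 81.1321·0.8192

66.4634 %


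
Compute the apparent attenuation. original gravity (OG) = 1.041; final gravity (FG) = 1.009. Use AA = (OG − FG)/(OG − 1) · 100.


AA = (1.041 − 1.009)/(1.041 − 1) · 100

78.0488 %


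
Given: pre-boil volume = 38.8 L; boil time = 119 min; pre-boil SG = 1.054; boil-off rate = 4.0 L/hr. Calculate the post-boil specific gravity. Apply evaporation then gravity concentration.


V_post = V_pre − rate·(t/60);  SG_post = 1 + (SG_pre−1)·V_pre/V_post
V_post = 38.8 − 4.0·(119/60) = 30.8667
SG_post = 1 + (1.054 − 1)·38.8/30.8667

1.0679


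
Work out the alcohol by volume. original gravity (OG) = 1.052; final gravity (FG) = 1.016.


ABV = (OG − FG) · 131.25
ABV = (1.052 − 1.016) · 131.25

4.7250 % ABV


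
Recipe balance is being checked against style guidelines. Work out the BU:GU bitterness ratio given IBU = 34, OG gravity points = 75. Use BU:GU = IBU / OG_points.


BU:GU = 34 / 75

0.4533


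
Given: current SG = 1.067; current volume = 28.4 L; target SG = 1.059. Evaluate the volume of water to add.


V_water = V·((SG_curr − 1)/(SG_target − 1) − 1)
V_water = 28.4·((1.067 − 1)/(1.059 − 1) − 1)

3.8508 L


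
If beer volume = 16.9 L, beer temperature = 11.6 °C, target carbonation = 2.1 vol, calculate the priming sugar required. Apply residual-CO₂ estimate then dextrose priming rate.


residual = 14.695·(0.01821 + 0.09011·e^(−0.04·T));  sugar = (target − residual)·4.0·V
residual = 14.695·(0.01821 + 0.09011·e^(−0.04·11.6)) = 1.1002
sugar = (2.1 − 1.1002)·4.0·16.9

67.5876 g


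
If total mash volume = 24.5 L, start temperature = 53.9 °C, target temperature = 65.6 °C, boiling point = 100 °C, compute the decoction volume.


V_dec = V_total·(T_target − T_start)/(T_boil − T_start)
V_dec = 24.5·(65.6 − 53.9)/(100 − 53.9)

6.2180 L


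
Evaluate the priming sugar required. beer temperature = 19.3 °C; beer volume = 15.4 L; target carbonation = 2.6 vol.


residual = 14.695·(0.01821 + 0.09011·e^(−0.04·T));  sugar = (target − residual)·4.0·V
residual = 14.695·(0.01821 + 0.09011·e^(−0.04·19.3)) = 0.8795
sugar = (2.6 − 0.8795)·4.0·15.4

105.9842 g


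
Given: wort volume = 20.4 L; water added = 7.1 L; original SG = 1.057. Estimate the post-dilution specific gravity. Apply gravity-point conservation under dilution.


SG_new = 1 + (SG_old − 1)·V_old/(V_old + V_water)
pts = (1.057 − 1)·1000·20.4/(20.4 + 7.1) = 42.2836
SG_new = 1 + 42.2836/1000

1.0423


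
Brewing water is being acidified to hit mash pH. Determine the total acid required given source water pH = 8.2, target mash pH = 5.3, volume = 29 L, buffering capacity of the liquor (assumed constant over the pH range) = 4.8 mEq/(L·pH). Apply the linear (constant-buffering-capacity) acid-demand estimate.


acid = buffering capacity · (pH_source − pH_target) · V
acid = 4.8 · (8.2 − 5.3) · 29

403.6800 mEq


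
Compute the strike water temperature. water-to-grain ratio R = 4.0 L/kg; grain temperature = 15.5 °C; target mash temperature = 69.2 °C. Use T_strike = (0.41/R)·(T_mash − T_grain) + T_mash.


T_strike = (0.41/4.0)·(69.2 − 15.5) + 69.2

74.7043 °C


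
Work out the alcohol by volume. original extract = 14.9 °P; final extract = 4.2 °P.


SG = 259/(259 − P);  ABV = (OG − FG)·131.25
OG = 259/(259 − 14.9) = 1.0610
FG = 259/(259 − 4.2) = 1.0165
ABV = (1.0610 − 1.0165)·131.25

5.8481 % ABV


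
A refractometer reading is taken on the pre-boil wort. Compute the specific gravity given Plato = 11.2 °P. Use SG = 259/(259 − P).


SG = 259/(259 − 11.2)

1.0452


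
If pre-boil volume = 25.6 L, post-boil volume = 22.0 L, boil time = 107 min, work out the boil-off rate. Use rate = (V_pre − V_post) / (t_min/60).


rate = (25.6 − 22.0) / (107/60)

2.0187 L/hr


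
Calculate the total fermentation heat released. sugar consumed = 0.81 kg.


Q = m_sugar · 590 kJ/kg
Q = 0.81 · 590

477.9000 kJ


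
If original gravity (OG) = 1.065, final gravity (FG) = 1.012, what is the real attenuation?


AA = (OG−FG)/(OG−1)·100;  RA = AA·0.8192
AA = (1.065 − 1.012)/(1.065 − 1)·100 = 81.5385
RA = 81.5385·0.8192

66.7963 %


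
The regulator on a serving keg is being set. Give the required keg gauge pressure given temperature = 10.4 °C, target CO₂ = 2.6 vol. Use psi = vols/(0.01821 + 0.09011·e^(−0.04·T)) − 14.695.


psi = 2.6/(0.01821 + 0.09011·e^(−0.04·10.4)) − 14.695

18.7869 psi


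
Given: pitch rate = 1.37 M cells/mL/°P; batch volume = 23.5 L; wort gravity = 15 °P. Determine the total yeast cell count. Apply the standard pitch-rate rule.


cells (billions) = rate · V_L · °P
cells = 1.37 · 23.5 · 15

482.9250 billion cells


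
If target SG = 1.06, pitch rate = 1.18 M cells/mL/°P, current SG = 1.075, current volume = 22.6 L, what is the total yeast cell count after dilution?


V_w = V·((SG_c−1)/(SG_t−1)−1);  °P = 259 − 259/SG_t;  cells = rate·(V+V_w)·°P
V_w = 22.6·((1.075−1)/(1.06−1)−1) = 5.6500
V_final = 22.6 + 5.6500 = 28.2500
°P = 259 − 259/1.06 = 14.6604
cells = 1.18·28.2500·14.6604

488.7037 billion cells


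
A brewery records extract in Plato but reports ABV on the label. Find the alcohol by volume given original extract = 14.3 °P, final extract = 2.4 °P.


SG = 259/(259 − P);  ABV = (OG − FG)·131.25
OG = 259/(259 − 14.3) = 1.0584
FG = 259/(259 − 2.4) = 1.0094
ABV = (1.0584 − 1.0094)·131.25

6.4425 % ABV


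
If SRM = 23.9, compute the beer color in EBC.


EBC = SRM · 1.97
EBC = 23.9 · 1.97

47.0830 EBC


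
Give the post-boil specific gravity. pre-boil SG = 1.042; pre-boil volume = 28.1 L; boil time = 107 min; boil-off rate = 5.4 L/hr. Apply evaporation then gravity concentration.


V_post = V_pre − rate·(t/60);  SG_post = 1 + (SG_pre−1)·V_pre/V_post
V_post = 28.1 − 5.4·(107/60) = 18.4700
SG_post = 1 + (1.042 − 1)·28.1/18.4700

1.0639


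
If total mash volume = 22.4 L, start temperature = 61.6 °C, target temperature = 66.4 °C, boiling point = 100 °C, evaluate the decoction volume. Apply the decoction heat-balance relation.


V_dec = V_total·(T_target − T_start)/(T_boil − T_start)
V_dec = 22.4·(66.4 − 61.6)/(100 − 61.6)

2.8000 L


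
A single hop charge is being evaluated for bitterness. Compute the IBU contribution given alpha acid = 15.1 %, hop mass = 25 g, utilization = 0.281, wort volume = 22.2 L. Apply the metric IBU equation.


IBU = (α/100)·mass·U·1000 / V
IBU = (15.1/100)·25·0.281·1000 / 22.2

47.7827 IBU


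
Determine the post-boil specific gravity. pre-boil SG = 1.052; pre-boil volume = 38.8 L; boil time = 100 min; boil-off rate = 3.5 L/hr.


V_post = V_pre − rate·(t/60);  SG_post = 1 + (SG_pre−1)·V_pre/V_post
V_post = 38.8 − 3.5·(100/60) = 32.9667
SG_post = 1 + (1.052 − 1)·38.8/32.9667

1.0612


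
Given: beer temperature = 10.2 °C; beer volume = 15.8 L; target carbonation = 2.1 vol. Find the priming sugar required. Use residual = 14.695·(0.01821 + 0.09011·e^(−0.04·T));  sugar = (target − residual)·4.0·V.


residual = 14.695·(0.01821 + 0.09011·e^(−0.04·10.2)) = 1.1481
sugar = (2.1 − 1.1481)·4.0·15.8

60.1576 g


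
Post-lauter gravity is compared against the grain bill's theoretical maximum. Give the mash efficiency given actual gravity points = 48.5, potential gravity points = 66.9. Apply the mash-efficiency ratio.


efficiency = actual / potential × 100
efficiency = 48.5 / 66.9 × 100

72.4963 %


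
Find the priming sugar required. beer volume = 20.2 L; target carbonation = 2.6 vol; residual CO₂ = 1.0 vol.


sugar = (target − residual)·4.0·V
sugar = (2.6 − 1.0)·4.0·20.2

129.2800 g


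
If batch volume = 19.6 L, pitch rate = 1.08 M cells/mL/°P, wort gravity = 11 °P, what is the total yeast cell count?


cells (billions) = rate · V_L · °P
cells = 1.08 · 19.6 · 11

232.8480 billion cells


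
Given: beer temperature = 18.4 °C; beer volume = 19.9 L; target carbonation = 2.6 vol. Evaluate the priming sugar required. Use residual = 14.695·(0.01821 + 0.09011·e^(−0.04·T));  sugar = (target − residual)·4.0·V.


residual = 14.695·(0.01821 + 0.09011·e^(−0.04·18.4)) = 0.9019
sugar = (2.6 − 0.9019)·4.0·19.9

135.1683 g


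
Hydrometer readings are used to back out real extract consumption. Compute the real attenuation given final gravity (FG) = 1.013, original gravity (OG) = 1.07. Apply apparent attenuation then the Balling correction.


AA = (OG−FG)/(OG−1)·100;  RA = AA·0.8192
AA = (1.07 − 1.013)/(1.07 − 1)·100 = 81.4286
RA = 81.4286·0.8192

66.7063 %


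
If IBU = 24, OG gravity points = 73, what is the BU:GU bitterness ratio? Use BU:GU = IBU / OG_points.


BU:GU = 24 / 73

0.3288


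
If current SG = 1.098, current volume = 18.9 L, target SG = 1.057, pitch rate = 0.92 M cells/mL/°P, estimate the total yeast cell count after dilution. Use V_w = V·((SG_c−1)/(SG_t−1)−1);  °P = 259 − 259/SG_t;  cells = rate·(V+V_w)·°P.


V_w = 18.9·((1.098−1)/(1.057−1)−1) = 13.5947
V_final = 18.9 + 13.5947 = 32.4947
°P = 259 − 259/1.057 = 13.9669
cells = 0.92·32.4947·13.9669

417.5423 billion cells


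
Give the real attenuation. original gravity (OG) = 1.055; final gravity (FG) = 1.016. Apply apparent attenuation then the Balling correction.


AA = (OG−FG)/(OG−1)·100;  RA = AA·0.8192
AA = (1.055 − 1.016)/(1.055 − 1)·100 = 70.9091
RA = 70.9091·0.8192

58.0887 %


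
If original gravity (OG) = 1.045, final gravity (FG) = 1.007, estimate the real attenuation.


AA = (OG−FG)/(OG−1)·100;  RA = AA·0.8192
AA = (1.045 − 1.007)/(1.045 − 1)·100 = 84.4444
RA = 84.4444·0.8192

69.1769 %


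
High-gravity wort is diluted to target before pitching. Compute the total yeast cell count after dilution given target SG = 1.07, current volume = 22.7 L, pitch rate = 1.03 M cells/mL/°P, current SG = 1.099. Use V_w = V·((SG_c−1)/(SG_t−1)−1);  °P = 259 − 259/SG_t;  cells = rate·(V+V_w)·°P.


V_w = 22.7·((1.099−1)/(1.07−1)−1) = 9.4043
V_final = 22.7 + 9.4043 = 32.1043
°P = 259 − 259/1.07 = 16.9439
cells = 1.03·32.1043·16.9439

560.2918 billion cells


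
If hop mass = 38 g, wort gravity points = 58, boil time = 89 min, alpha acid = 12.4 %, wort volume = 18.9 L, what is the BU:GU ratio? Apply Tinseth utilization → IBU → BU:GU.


U = 1.65·0.000125^(GP/1000)·(1−e^(−0.04t))/4.15;  IBU = (α/100)·m·U·1000/V;  BU:GU = IBU/GP
U = 1.65·0.000125^(58/1000)·(1−e^(−0.04·89))/4.15 = 0.2294
IBU = (12.4/100)·38·0.2294·1000/18.9 = 57.1834
BU:GU = 57.1834/58

0.9859


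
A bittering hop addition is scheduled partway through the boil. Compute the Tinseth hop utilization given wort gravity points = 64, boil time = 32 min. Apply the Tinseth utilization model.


U = 1.65·0.000125^(GP/1000) · (1 − e^(−0.04·t))/4.15
bigness = 1.65·0.000125^(64/1000) = 0.9283
boil_factor = (1 − e^(−0.04·32))/4.15 = 0.1740
U = 0.9283 · 0.1740

0.1615


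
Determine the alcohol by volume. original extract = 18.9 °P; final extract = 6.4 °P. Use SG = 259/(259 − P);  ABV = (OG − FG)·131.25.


OG = 259/(259 − 18.9) = 1.0787
FG = 259/(259 − 6.4) = 1.0253
ABV = (1.0787 − 1.0253)·131.25

7.0062 % ABV


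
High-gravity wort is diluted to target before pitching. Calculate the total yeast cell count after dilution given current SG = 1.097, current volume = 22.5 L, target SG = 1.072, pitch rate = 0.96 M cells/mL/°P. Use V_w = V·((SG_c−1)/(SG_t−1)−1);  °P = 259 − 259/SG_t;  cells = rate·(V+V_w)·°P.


V_w = 22.5·((1.097−1)/(1.072−1)−1) = 7.8125
V_final = 22.5 + 7.8125 = 30.3125
°P = 259 − 259/1.072 = 17.3955
cells = 0.96·30.3125·17.3955

506.2097 billion cells


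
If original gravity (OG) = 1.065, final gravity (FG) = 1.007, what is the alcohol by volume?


ABV = (OG − FG) · 131.25
ABV = (1.065 − 1.007) · 131.25

7.6125 % ABV


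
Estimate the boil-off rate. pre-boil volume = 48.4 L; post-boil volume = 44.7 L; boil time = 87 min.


rate = (V_pre − V_post) / (t_min/60)
rate = (48.4 − 44.7) / (87/60)

2.5517 L/hr


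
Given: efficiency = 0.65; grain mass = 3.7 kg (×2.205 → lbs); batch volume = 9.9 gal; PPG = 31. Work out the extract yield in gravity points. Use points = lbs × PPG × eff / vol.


lbs = 3.7 × 2.205 = 8.1585
points = 8.1585 × 31 × 0.65 / 9.9

16.6054 points


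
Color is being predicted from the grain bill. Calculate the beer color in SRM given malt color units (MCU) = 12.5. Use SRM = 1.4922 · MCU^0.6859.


SRM = 1.4922 · 12.5^0.6859

8.4372 SRM


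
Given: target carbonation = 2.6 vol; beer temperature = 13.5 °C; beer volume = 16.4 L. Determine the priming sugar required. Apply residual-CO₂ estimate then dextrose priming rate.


residual = 14.695·(0.01821 + 0.09011·e^(−0.04·T));  sugar = (target − residual)·4.0·V
residual = 14.695·(0.01821 + 0.09011·e^(−0.04·13.5)) = 1.0393
sugar = (2.6 − 1.0393)·4.0·16.4

102.3851 g


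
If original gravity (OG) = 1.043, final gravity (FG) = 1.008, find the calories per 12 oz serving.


ABW = (OG−FG)·131.25·0.79/FG;  °P = 259 − 259/SG (for OG→OE and FG→AE);  RE = 0.1808·OE + 0.8192·AE;  Cal = (6.9·ABW + 4·(RE−0.1))·FG·3.55
ABW = (1.043 − 1.008)·131.25·0.79/1.008 = 3.6003
OE = 259 − 259/1.043 = 10.6779 °P
AE = 259 − 259/1.008 = 2.0556 °P
RE = 0.1808·10.6779 + 0.8192·2.0556 = 3.6145 °P
Cal = (6.9·3.6003 + 4·(3.6145−0.1))·1.008·3.55

139.1986 kcal


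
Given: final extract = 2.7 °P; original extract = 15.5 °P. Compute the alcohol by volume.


SG = 259/(259 − P);  ABV = (OG − FG)·131.25
OG = 259/(259 − 15.5) = 1.0637
FG = 259/(259 − 2.7) = 1.0105
ABV = (1.0637 − 1.0105)·131.25

6.9721 % ABV
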